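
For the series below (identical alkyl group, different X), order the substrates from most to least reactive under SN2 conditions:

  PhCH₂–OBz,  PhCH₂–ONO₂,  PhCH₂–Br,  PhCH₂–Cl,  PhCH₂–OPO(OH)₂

PhCH₂–Br > PhCH₂–Cl > PhCH₂–ONO₂ > PhCH₂–OPO(OH)₂ > PhCH₂–OBz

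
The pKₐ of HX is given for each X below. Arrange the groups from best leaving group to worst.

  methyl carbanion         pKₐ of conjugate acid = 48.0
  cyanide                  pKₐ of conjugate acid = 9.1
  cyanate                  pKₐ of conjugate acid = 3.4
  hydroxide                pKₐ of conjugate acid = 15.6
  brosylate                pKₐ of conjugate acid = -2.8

brosylate > cyanate > cyanide > hydroxide > methyl carbanion

Lower conjugate-acid pKₐ ⇒ weaker base ⇒ better leaving group.
Sorting by the given values: brosylate (-2.8), cyanate (3.4), cyanide (9.1), hydroxide (15.6), methyl carbanion (48.0).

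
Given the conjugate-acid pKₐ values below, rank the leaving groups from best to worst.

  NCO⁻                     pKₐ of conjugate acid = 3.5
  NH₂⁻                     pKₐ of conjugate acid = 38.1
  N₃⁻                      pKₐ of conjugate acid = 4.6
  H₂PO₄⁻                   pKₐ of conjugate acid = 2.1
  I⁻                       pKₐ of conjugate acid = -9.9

Lower conjugate-acid pKₐ ⇒ weaker base ⇒ better leaving group.
Sorting by the given values: I⁻ (-9.9), H₂PO₄⁻ (2.1), NCO⁻ (3.5), N₃⁻ (4.6), NH₂⁻ (38.1).

I⁻ > H₂PO₄⁻ > NCO⁻ > N₃⁻ > NH₂⁻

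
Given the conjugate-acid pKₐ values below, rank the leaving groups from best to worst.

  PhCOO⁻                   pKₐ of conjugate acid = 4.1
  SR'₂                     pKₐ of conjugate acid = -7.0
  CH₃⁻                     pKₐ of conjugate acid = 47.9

SR'₂ > PhCOO⁻ > CH₃⁻

Lower conjugate-acid pKₐ ⇒ weaker base ⇒ better leaving group.
Sorting by the given values: SR'₂ (-7.0), PhCOO⁻ (4.1), CH₃⁻ (47.9).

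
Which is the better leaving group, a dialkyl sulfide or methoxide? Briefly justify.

a dialkyl sulfide

a dialkyl sulfide is the better leaving group.
pKₐ(R'₂SH⁺) ≈ -7 versus pKₐ(CH₃OH) ≈ 15.5: a dialkyl sulfide is the much weaker base.
Neutral; leaves from a sulfonium salt (R–SR'₂⁺).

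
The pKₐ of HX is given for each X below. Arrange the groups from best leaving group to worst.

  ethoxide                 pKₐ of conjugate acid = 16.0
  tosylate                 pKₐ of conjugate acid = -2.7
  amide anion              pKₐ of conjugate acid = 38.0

Lower conjugate-acid pKₐ ⇒ weaker base ⇒ better leaving group.
Sorting by the given values: tosylate (-2.7), ethoxide (16.0), amide anion (38.0).

tosylate > ethoxide > amide anion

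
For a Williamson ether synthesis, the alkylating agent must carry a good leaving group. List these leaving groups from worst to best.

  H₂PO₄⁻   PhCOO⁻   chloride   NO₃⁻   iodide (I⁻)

A good leaving group is a weak base: the lower the pKₐ of its conjugate acid, the more readily it departs.
iodide (I⁻): pKₐ(HI) ≈ -10
chloride: pKₐ(HCl) ≈ -7
NO₃⁻: pKₐ(HNO₃) ≈ -1.3
H₂PO₄⁻: pKₐ(H₃PO₄) ≈ 2.1 — moderate base; biological leaving group after further activation
PhCOO⁻: pKₐ(C₆H₅COOH) ≈ 4.2
Listed from poorest to best leaving group as asked.

PhCOO⁻ < H₂PO₄⁻ < NO₃⁻ < chloride < iodide (I⁻)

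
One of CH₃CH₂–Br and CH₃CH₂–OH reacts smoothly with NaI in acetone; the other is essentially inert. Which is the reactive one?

From CH₃CH₂–OH the departing group would be OH⁻ (pKₐ(H₂O) ≈ 15.7). Strong base; essentially never leaves without prior activation.
From CH₃CH₂–Br the leaving group is Br⁻ (pKₐ(HBr) ≈ -9). Weak base; good leaving group.
(In practice CH₃CH₂–Br is made from CH₃CH₂–OH by treatment with PBr₃, replacing the hydroxyl with bromide.)

CH₃CH₂–Br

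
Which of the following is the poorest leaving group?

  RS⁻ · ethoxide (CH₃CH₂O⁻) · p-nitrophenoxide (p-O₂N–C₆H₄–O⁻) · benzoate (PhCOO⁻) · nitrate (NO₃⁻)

ethoxide (CH₃CH₂O⁻)

A good leaving group is a weak base: the lower the pKₐ of its conjugate acid, the more readily it departs.
nitrate (NO₃⁻): pKₐ(HNO₃) ≈ -1.3
benzoate (PhCOO⁻): pKₐ(C₆H₅COOH) ≈ 4.2
p-nitrophenoxide (p-O₂N–C₆H₄–O⁻): pKₐ(p-nitrophenol) ≈ 7.2
RS⁻: pKₐ(RSH (a thiol)) ≈ 10.5
ethoxide (CH₃CH₂O⁻): pKₐ(CH₃CH₂OH) ≈ 16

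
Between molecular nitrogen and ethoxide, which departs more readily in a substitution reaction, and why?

molecular nitrogen is the better leaving group.
N₂ is the ultimate leaving group — it departs as an exceptionally stable neutral molecule, whereas ethoxide (pKₐ(CH₃CH₂OH) ≈ 16) is far more basic.

molecular nitrogen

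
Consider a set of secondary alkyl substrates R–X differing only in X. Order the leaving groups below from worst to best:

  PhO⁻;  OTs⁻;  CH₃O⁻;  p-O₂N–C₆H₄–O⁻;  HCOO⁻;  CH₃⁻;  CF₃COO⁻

OTs⁻: pKₐ(p-CH₃C₆H₄SO₃H (TsOH)) ≈ -2.8 — resonance-delocalised arenesulfonate
CF₃COO⁻: pKₐ(CF₃COOH) ≈ 0.2
HCOO⁻: pKₐ(HCOOH) ≈ 3.8
p-O₂N–C₆H₄–O⁻: pKₐ(p-nitrophenol) ≈ 7.2 — nitro group delocalises the charge; the classic chromogenic LG
PhO⁻: pKₐ(C₆H₅OH (phenol)) ≈ 10 — resonance into the ring helps, but still a poor LG
CH₃O⁻: pKₐ(CH₃OH) ≈ 15.5 — strong base; alkoxides do not leave unassisted
CH₃⁻: pKₐ(CH₄) ≈ 48
The question asks for worst first, so the sequence is read in increasing leaving-group ability.

CH₃⁻ < CH₃O⁻ < PhO⁻ < p-O₂N–C₆H₄–O⁻ < HCOO⁻ < CF₃COO⁻ < OTs⁻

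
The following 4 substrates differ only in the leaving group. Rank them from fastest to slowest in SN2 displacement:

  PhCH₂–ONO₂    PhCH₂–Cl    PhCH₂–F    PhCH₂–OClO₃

PhCH₂–OClO₃ > PhCH₂–Cl > PhCH₂–ONO₂ > PhCH₂–F

Identical carbon frameworks mean the comparison reduces to leaving-group quality.
Leaving-group ability tracks the stability of the departed species; conjugate-acid pKₐ is the usual yardstick (lower pKₐ → better LG).
PhCH₂–OClO₃ loses ClO₄⁻: pKₐ(HClO₄) ≈ -10
PhCH₂–Cl loses Cl⁻: pKₐ(HCl) ≈ -7
PhCH₂–ONO₂ loses NO₃⁻: pKₐ(HNO₃) ≈ -1.3
PhCH₂–F loses F⁻: pKₐ(HF) ≈ 3.2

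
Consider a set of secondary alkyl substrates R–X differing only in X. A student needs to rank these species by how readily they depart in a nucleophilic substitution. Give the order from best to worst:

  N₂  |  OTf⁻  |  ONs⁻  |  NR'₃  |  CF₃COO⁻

N₂: no meaningful conjugate acid; N₂ departs as an exceptionally stable neutral molecule
OTf⁻: pKₐ(CF₃SO₃H (triflic acid)) ≈ -14
ONs⁻: pKₐ(p-O₂NC₆H₄SO₃H) ≈ -3.5
CF₃COO⁻: pKₐ(CF₃COOH) ≈ 0.2
NR'₃: pKₐ(R'₃NH⁺) ≈ 10.7

N₂ > OTf⁻ > ONs⁻ > CF₃COO⁻ > NR'₃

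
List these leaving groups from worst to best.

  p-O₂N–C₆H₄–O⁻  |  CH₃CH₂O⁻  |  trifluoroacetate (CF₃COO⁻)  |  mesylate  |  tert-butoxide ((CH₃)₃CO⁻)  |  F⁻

Leaving-group ability tracks the stability of the departed species; conjugate-acid pKₐ is the usual yardstick (lower pKₐ → better LG).
mesylate: pKₐ(CH₃SO₃H (MsOH)) ≈ -1.9 — resonance-delocalised alkanesulfonate
trifluoroacetate (CF₃COO⁻): pKₐ(CF₃COOH) ≈ 0.2 — strongly electron-withdrawing CF₃ stabilises the carboxylate
F⁻: pKₐ(HF) ≈ 3.2 — small and strongly basic; the poor halide leaving group
p-O₂N–C₆H₄–O⁻: pKₐ(p-nitrophenol) ≈ 7.2 — nitro group delocalises the charge; the classic chromogenic LG
CH₃CH₂O⁻: pKₐ(CH₃CH₂OH) ≈ 16 — strong base; alkoxides do not leave unassisted
tert-butoxide ((CH₃)₃CO⁻): pKₐ(t-BuOH) ≈ 18
Listed from poorest to best leaving group as asked.

tert-butoxide ((CH₃)₃CO⁻) < CH₃CH₂O⁻ < p-O₂N–C₆H₄–O⁻ < F⁻ < trifluoroacetate (CF₃COO⁻) < mesylate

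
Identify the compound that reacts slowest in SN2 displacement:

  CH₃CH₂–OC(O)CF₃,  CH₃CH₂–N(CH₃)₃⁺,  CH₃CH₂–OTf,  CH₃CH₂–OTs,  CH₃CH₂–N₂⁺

The skeletons are identical, so relative rate is governed entirely by leaving-group ability.
A good leaving group is a weak base: the lower the pKₐ of its conjugate acid, the more readily it departs.
CH₃CH₂–N₂⁺ loses N₂: no meaningful conjugate acid; N₂ departs as an exceptionally stable neutral molecule
CH₃CH₂–OTf loses OTf⁻: pKₐ(CF₃SO₃H (triflic acid)) ≈ -14
CH₃CH₂–OTs loses OTs⁻: pKₐ(p-CH₃C₆H₄SO₃H (TsOH)) ≈ -2.8
CH₃CH₂–OC(O)CF₃ loses CF₃COO⁻: pKₐ(CF₃COOH) ≈ 0.2
CH₃CH₂–N(CH₃)₃⁺ loses NR'₃: pKₐ(R'₃NH⁺) ≈ 10.7

CH₃CH₂–N(CH₃)₃⁺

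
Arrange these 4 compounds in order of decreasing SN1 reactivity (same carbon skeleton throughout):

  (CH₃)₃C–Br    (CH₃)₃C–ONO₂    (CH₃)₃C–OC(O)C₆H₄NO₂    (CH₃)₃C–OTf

(CH₃)₃C–OTf > (CH₃)₃C–Br > (CH₃)₃C–ONO₂ > (CH₃)₃C–OC(O)C₆H₄NO₂

The skeletons are identical, so relative rate is governed entirely by leaving-group ability.
A good leaving group is a weak base: the lower the pKₐ of its conjugate acid, the more readily it departs.
(CH₃)₃C–OTf loses OTf⁻: pKₐ(CF₃SO₃H (triflic acid)) ≈ -14
(CH₃)₃C–Br loses Br⁻: pKₐ(HBr) ≈ -9
(CH₃)₃C–ONO₂ loses NO₃⁻: pKₐ(HNO₃) ≈ -1.3
(CH₃)₃C–OC(O)C₆H₄NO₂ loses p-O₂N–C₆H₄–COO⁻: pKₐ(p-nitrobenzoic acid) ≈ 3.4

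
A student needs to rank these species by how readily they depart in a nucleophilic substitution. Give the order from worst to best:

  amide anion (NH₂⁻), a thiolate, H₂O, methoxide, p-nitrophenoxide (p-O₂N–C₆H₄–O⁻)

amide anion (NH₂⁻) < methoxide < a thiolate < p-nitrophenoxide (p-O₂N–C₆H₄–O⁻) < H₂O

The more stable X⁻ (or X) is on its own — i.e. the weaker a base it is — the better a leaving group it makes.
H₂O: pKₐ(H₃O⁺) ≈ -1.7 — neutral; leaves from a protonated alcohol (R–OH₂⁺)
p-nitrophenoxide (p-O₂N–C₆H₄–O⁻): pKₐ(p-nitrophenol) ≈ 7.2
a thiolate: pKₐ(RSH (a thiol)) ≈ 10.5 — moderately basic; rarely leaves without activation
methoxide: pKₐ(CH₃OH) ≈ 15.5 — strong base; alkoxides do not leave unassisted
amide anion (NH₂⁻): pKₐ(NH₃) ≈ 38 — extremely strong base; never a leaving group
The question asks for worst first, so the sequence is read in increasing leaving-group ability.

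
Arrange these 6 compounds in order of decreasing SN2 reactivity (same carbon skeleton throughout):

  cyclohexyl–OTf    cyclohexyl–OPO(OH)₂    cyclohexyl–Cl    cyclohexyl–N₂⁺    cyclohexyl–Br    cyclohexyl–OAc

Identical carbon frameworks mean the comparison reduces to leaving-group quality.
Rank by basicity of the departing species: weakest base leaves most easily.
cyclohexyl–N₂⁺ loses N₂: no meaningful conjugate acid; N₂ departs as an exceptionally stable neutral molecule
cyclohexyl–OTf loses OTf⁻: pKₐ(CF₃SO₃H (triflic acid)) ≈ -14
cyclohexyl–Br loses Br⁻: pKₐ(HBr) ≈ -9
cyclohexyl–Cl loses Cl⁻: pKₐ(HCl) ≈ -7
cyclohexyl–OPO(OH)₂ loses H₂PO₄⁻: pKₐ(H₃PO₄) ≈ 2.1
cyclohexyl–OAc loses AcO⁻: pKₐ(CH₃COOH) ≈ 4.8

cyclohexyl–N₂⁺ > cyclohexyl–OTf > cyclohexyl–Br > cyclohexyl–Cl > cyclohexyl–OPO(OH)₂ > cyclohexyl–OAc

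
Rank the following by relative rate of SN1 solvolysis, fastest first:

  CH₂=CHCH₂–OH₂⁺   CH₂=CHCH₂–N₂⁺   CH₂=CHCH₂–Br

Identical carbon frameworks mean the comparison reduces to leaving-group quality.
A good leaving group is a weak base: the lower the pKₐ of its conjugate acid, the more readily it departs.
CH₂=CHCH₂–N₂⁺ loses N₂: no meaningful conjugate acid; N₂ departs as an exceptionally stable neutral molecule
CH₂=CHCH₂–Br loses Br⁻: pKₐ(HBr) ≈ -9
CH₂=CHCH₂–OH₂⁺ loses H₂O: pKₐ(H₃O⁺) ≈ -1.7

CH₂=CHCH₂–N₂⁺ > CH₂=CHCH₂–Br > CH₂=CHCH₂–OH₂⁺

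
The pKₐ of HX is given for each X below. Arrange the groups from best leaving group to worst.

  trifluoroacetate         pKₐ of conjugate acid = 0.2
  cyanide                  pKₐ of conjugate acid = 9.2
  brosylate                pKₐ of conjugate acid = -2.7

Lower conjugate-acid pKₐ ⇒ weaker base ⇒ better leaving group.
Sorting by the given values: brosylate (-2.7), trifluoroacetate (0.2), cyanide (9.2).

brosylate > trifluoroacetate > cyanide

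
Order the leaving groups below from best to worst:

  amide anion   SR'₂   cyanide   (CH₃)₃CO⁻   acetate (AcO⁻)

Leaving-group ability tracks the stability of the departed species; conjugate-acid pKₐ is the usual yardstick (lower pKₐ → better LG).
SR'₂: pKₐ(R'₂SH⁺) ≈ -7
acetate (AcO⁻): pKₐ(CH₃COOH) ≈ 4.8
cyanide: pKₐ(HCN) ≈ 9.2
(CH₃)₃CO⁻: pKₐ(t-BuOH) ≈ 18
amide anion: pKₐ(NH₃) ≈ 38

SR'₂ > acetate (AcO⁻) > cyanide > (CH₃)₃CO⁻ > amide anion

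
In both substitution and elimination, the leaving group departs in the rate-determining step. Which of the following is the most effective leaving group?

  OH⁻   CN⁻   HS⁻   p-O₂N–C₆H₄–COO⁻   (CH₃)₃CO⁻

p-O₂N–C₆H₄–COO⁻

A good leaving group is a weak base: the lower the pKₐ of its conjugate acid, the more readily it departs.
p-O₂N–C₆H₄–COO⁻: pKₐ(p-nitrobenzoic acid) ≈ 3.4
HS⁻: pKₐ(H₂S) ≈ 7
CN⁻: pKₐ(HCN) ≈ 9.2
OH⁻: pKₐ(H₂O) ≈ 15.7
(CH₃)₃CO⁻: pKₐ(t-BuOH) ≈ 18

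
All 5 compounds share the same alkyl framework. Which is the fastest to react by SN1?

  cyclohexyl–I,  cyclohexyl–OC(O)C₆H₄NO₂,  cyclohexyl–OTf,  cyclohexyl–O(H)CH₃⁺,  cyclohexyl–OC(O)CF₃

Same R in every case — rank the leaving groups.
Leaving-group ability tracks the stability of the departed species; conjugate-acid pKₐ is the usual yardstick (lower pKₐ → better LG).
cyclohexyl–OTf loses OTf⁻: pKₐ(CF₃SO₃H (triflic acid)) ≈ -14
cyclohexyl–I loses I⁻: pKₐ(HI) ≈ -10
cyclohexyl–O(H)CH₃⁺ loses R'OH: pKₐ(R'OH₂⁺) ≈ -2.4
cyclohexyl–OC(O)CF₃ loses CF₃COO⁻: pKₐ(CF₃COOH) ≈ 0.2
cyclohexyl–OC(O)C₆H₄NO₂ loses p-O₂N–C₆H₄–COO⁻: pKₐ(p-nitrobenzoic acid) ≈ 3.4

cyclohexyl–OTf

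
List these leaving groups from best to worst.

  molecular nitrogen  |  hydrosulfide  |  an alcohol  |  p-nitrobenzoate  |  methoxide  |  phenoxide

molecular nitrogen: no meaningful conjugate acid; N₂ departs as an exceptionally stable neutral molecule
an alcohol: pKₐ(R'OH₂⁺) ≈ -2.4
p-nitrobenzoate: pKₐ(p-nitrobenzoic acid) ≈ 3.4 — electron-withdrawing nitro group stabilises the carboxylate
hydrosulfide: pKₐ(H₂S) ≈ 7 — larger and more polarisable than the oxygen analogue
phenoxide: pKₐ(C₆H₅OH (phenol)) ≈ 10
methoxide: pKₐ(CH₃OH) ≈ 15.5

molecular nitrogen > an alcohol > p-nitrobenzoate > hydrosulfide > phenoxide > methoxide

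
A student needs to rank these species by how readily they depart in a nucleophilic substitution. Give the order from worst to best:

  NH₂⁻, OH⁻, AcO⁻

AcO⁻: pKₐ(CH₃COOH) ≈ 4.8
OH⁻: pKₐ(H₂O) ≈ 15.7
NH₂⁻: pKₐ(NH₃) ≈ 38
Reversing gives the worst-to-best order requested.

NH₂⁻ < OH⁻ < AcO⁻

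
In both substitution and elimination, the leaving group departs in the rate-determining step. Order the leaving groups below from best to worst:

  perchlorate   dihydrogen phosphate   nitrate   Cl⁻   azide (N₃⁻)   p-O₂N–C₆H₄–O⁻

perchlorate > Cl⁻ > nitrate > dihydrogen phosphate > azide (N₃⁻) > p-O₂N–C₆H₄–O⁻

A good leaving group is a weak base: the lower the pKₐ of its conjugate acid, the more readily it departs.
perchlorate: pKₐ(HClO₄) ≈ -10 — extremely weak base; rarely used for safety reasons
Cl⁻: pKₐ(HCl) ≈ -7 — moderately weak base
nitrate: pKₐ(HNO₃) ≈ -1.3 — resonance-delocalised over three oxygens
dihydrogen phosphate: pKₐ(H₃PO₄) ≈ 2.1 — moderate base; biological leaving group after further activation
azide (N₃⁻): pKₐ(HN₃) ≈ 4.7
p-O₂N–C₆H₄–O⁻: pKₐ(p-nitrophenol) ≈ 7.2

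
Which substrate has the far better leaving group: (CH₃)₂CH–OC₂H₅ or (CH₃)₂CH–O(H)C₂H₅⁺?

From (CH₃)₂CH–OC₂H₅ the departing group would be CH₃CH₂O⁻ (pKₐ(CH₃CH₂OH) ≈ 16). Strong base; alkoxides do not leave unassisted.
From (CH₃)₂CH–O(H)C₂H₅⁺ the leaving group is R'OH (pKₐ(R'OH₂⁺) ≈ -2.4). Neutral; leaves from a protonated ether (an oxonium ion, R–O(H)R'⁺).
(In practice (CH₃)₂CH–O(H)C₂H₅⁺ is made from (CH₃)₂CH–OC₂H₅ by protonation with concentrated HBr, allowing neutral ethanol, rather than ethoxide, to depart.)

(CH₃)₂CH–O(H)C₂H₅⁺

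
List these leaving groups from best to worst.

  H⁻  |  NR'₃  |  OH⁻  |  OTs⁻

OTs⁻ > NR'₃ > OH⁻ > H⁻

Leaving-group ability tracks the stability of the departed species; conjugate-acid pKₐ is the usual yardstick (lower pKₐ → better LG).
OTs⁻: pKₐ(p-CH₃C₆H₄SO₃H (TsOH)) ≈ -2.8
NR'₃: pKₐ(R'₃NH⁺) ≈ 10.7
OH⁻: pKₐ(H₂O) ≈ 15.7
H⁻: pKₐ(H₂) ≈ 36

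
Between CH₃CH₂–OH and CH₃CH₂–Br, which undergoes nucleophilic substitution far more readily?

CH₃CH₂–Br

From CH₃CH₂–OH the departing group would be OH⁻ (pKₐ(H₂O) ≈ 15.7). Strong base; essentially never leaves without prior activation.
From CH₃CH₂–Br the leaving group is Br⁻ (pKₐ(HBr) ≈ -9). Weak base; good leaving group.
(In practice CH₃CH₂–Br is made from CH₃CH₂–OH by treatment with PBr₃, replacing the hydroxyl with bromide.)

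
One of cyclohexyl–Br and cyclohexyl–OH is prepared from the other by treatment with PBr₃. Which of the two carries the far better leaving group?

From cyclohexyl–OH the departing group would be OH⁻ (pKₐ(H₂O) ≈ 15.7). Strong base; essentially never leaves without prior activation.
From cyclohexyl–Br the leaving group is Br⁻ (pKₐ(HBr) ≈ -9). Weak base; good leaving group.
Treatment with PBr₃ works by replacing the hydroxyl with bromide, making cyclohexyl–Br enormously more reactive.

cyclohexyl–Br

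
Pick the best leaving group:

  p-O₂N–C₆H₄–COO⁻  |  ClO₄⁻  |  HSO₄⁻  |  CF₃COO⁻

ClO₄⁻

The more stable X⁻ (or X) is on its own — i.e. the weaker a base it is — the better a leaving group it makes.
ClO₄⁻: pKₐ(HClO₄) ≈ -10
HSO₄⁻: pKₐ(H₂SO₄) ≈ -3
CF₃COO⁻: pKₐ(CF₃COOH) ≈ 0.2
p-O₂N–C₆H₄–COO⁻: pKₐ(p-nitrobenzoic acid) ≈ 3.4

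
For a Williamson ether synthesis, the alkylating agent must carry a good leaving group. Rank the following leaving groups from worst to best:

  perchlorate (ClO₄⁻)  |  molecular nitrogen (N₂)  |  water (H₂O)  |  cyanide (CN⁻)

cyanide (CN⁻) < water (H₂O) < perchlorate (ClO₄⁻) < molecular nitrogen (N₂)

Leaving-group ability tracks the stability of the departed species; conjugate-acid pKₐ is the usual yardstick (lower pKₐ → better LG).
molecular nitrogen (N₂): no meaningful conjugate acid; N₂ departs as an exceptionally stable neutral molecule
perchlorate (ClO₄⁻): pKₐ(HClO₄) ≈ -10
water (H₂O): pKₐ(H₃O⁺) ≈ -1.7 — neutral; leaves from a protonated alcohol (R–OH₂⁺)
cyanide (CN⁻): pKₐ(HCN) ≈ 9.2 — sp carbon stabilises the charge somewhat, but still a poor LG
Listed from poorest to best leaving group as asked.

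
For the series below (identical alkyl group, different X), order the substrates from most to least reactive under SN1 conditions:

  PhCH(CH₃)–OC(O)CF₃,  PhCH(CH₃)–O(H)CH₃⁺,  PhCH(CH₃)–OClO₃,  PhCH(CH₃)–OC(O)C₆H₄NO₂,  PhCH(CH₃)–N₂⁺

The skeletons are identical, so relative rate is governed entirely by leaving-group ability.
Leaving-group ability tracks the stability of the departed species; conjugate-acid pKₐ is the usual yardstick (lower pKₐ → better LG).
PhCH(CH₃)–N₂⁺ loses N₂: no meaningful conjugate acid; N₂ departs as an exceptionally stable neutral molecule
PhCH(CH₃)–OClO₃ loses ClO₄⁻: pKₐ(HClO₄) ≈ -10
PhCH(CH₃)–O(H)CH₃⁺ loses R'OH: pKₐ(R'OH₂⁺) ≈ -2.4
PhCH(CH₃)–OC(O)CF₃ loses CF₃COO⁻: pKₐ(CF₃COOH) ≈ 0.2
PhCH(CH₃)–OC(O)C₆H₄NO₂ loses p-O₂N–C₆H₄–COO⁻: pKₐ(p-nitrobenzoic acid) ≈ 3.4

PhCH(CH₃)–N₂⁺ > PhCH(CH₃)–OClO₃ > PhCH(CH₃)–O(H)CH₃⁺ > PhCH(CH₃)–OC(O)CF₃ > PhCH(CH₃)–OC(O)C₆H₄NO₂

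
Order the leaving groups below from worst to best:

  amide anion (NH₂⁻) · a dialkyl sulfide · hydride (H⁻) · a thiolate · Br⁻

amide anion (NH₂⁻) < hydride (H⁻) < a thiolate < a dialkyl sulfide < Br⁻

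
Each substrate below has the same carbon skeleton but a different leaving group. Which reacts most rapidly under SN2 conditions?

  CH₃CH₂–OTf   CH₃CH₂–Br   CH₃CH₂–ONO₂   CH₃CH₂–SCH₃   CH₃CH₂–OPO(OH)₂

CH₃CH₂–OTf

With the same alkyl group throughout, only the leaving group differentiates the rates.
Leaving-group ability tracks the stability of the departed species; conjugate-acid pKₐ is the usual yardstick (lower pKₐ → better LG).
CH₃CH₂–OTf loses OTf⁻: pKₐ(CF₃SO₃H (triflic acid)) ≈ -14
CH₃CH₂–Br loses Br⁻: pKₐ(HBr) ≈ -9
CH₃CH₂–ONO₂ loses NO₃⁻: pKₐ(HNO₃) ≈ -1.3
CH₃CH₂–OPO(OH)₂ loses H₂PO₄⁻: pKₐ(H₃PO₄) ≈ 2.1
CH₃CH₂–SCH₃ loses RS⁻: pKₐ(RSH (a thiol)) ≈ 10.5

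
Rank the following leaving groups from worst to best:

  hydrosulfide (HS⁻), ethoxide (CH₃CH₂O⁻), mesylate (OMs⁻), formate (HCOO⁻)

ethoxide (CH₃CH₂O⁻) < hydrosulfide (HS⁻) < formate (HCOO⁻) < mesylate (OMs⁻)

Leaving-group ability tracks the stability of the departed species; conjugate-acid pKₐ is the usual yardstick (lower pKₐ → better LG).
mesylate (OMs⁻): pKₐ(CH₃SO₃H (MsOH)) ≈ -1.9
formate (HCOO⁻): pKₐ(HCOOH) ≈ 3.8
hydrosulfide (HS⁻): pKₐ(H₂S) ≈ 7
ethoxide (CH₃CH₂O⁻): pKₐ(CH₃CH₂OH) ≈ 16
Listed from poorest to best leaving group as asked.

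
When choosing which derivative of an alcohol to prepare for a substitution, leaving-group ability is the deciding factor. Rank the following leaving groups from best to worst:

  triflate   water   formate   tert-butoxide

The more stable X⁻ (or X) is on its own — i.e. the weaker a base it is — the better a leaving group it makes.
triflate: pKₐ(CF₃SO₃H (triflic acid)) ≈ -14 — charge spread over three oxygens and a CF₃ group; the premier leaving group in synthesis
water: pKₐ(H₃O⁺) ≈ -1.7
formate: pKₐ(HCOOH) ≈ 3.8 — resonance-stabilised carboxylate
tert-butoxide: pKₐ(t-BuOH) ≈ 18 — bulky, strongly basic alkoxide

triflate > water > formate > tert-butoxide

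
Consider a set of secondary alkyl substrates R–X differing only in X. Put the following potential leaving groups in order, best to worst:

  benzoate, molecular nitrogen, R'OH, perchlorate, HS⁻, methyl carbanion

molecular nitrogen > perchlorate > R'OH > benzoate > HS⁻ > methyl carbanion

A good leaving group is a weak base: the lower the pKₐ of its conjugate acid, the more readily it departs.
molecular nitrogen: no meaningful conjugate acid; N₂ departs as an exceptionally stable neutral molecule
perchlorate: pKₐ(HClO₄) ≈ -10 — extremely weak base; rarely used for safety reasons
R'OH: pKₐ(R'OH₂⁺) ≈ -2.4 — neutral; leaves from a protonated ether (an oxonium ion, R–O(H)R'⁺)
benzoate: pKₐ(C₆H₅COOH) ≈ 4.2 — aryl carboxylate
HS⁻: pKₐ(H₂S) ≈ 7
methyl carbanion: pKₐ(CH₄) ≈ 48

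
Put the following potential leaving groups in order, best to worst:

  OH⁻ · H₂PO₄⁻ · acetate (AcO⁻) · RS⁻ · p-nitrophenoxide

H₂PO₄⁻ > acetate (AcO⁻) > p-nitrophenoxide > RS⁻ > OH⁻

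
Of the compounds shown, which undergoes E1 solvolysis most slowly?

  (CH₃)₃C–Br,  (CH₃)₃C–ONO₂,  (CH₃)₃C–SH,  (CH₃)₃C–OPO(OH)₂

Same R in every case — rank the leaving groups.
A good leaving group is a weak base: the lower the pKₐ of its conjugate acid, the more readily it departs.
(CH₃)₃C–Br loses Br⁻: pKₐ(HBr) ≈ -9
(CH₃)₃C–ONO₂ loses NO₃⁻: pKₐ(HNO₃) ≈ -1.3
(CH₃)₃C–OPO(OH)₂ loses H₂PO₄⁻: pKₐ(H₃PO₄) ≈ 2.1
(CH₃)₃C–SH loses HS⁻: pKₐ(H₂S) ≈ 7

(CH₃)₃C–SH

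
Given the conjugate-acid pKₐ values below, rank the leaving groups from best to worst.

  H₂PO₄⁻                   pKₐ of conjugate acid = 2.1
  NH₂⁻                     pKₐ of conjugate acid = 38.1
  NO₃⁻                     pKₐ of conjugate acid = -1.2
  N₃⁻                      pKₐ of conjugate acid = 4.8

NO₃⁻ > H₂PO₄⁻ > N₃⁻ > NH₂⁻

Lower conjugate-acid pKₐ ⇒ weaker base ⇒ better leaving group.
Sorting by the given values: NO₃⁻ (-1.2), H₂PO₄⁻ (2.1), N₃⁻ (4.8), NH₂⁻ (38.1).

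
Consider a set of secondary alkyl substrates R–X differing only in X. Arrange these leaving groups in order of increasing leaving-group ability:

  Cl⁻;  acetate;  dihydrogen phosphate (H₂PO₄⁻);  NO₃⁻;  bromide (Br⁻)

bromide (Br⁻): pKₐ(HBr) ≈ -9 — weak base; good leaving group
Cl⁻: pKₐ(HCl) ≈ -7
NO₃⁻: pKₐ(HNO₃) ≈ -1.3
dihydrogen phosphate (H₂PO₄⁻): pKₐ(H₃PO₄) ≈ 2.1 — moderate base; biological leaving group after further activation
acetate: pKₐ(CH₃COOH) ≈ 4.8 — resonance-stabilised but still a weak base
The question asks for worst first, so the sequence is read in increasing leaving-group ability.

acetate < dihydrogen phosphate (H₂PO₄⁻) < NO₃⁻ < Cl⁻ < bromide (Br⁻)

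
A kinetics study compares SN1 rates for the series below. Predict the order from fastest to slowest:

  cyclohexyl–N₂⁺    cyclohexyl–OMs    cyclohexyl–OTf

Identical carbon frameworks mean the comparison reduces to leaving-group quality.
A good leaving group is a weak base: the lower the pKₐ of its conjugate acid, the more readily it departs.
cyclohexyl–N₂⁺ loses N₂: no meaningful conjugate acid; N₂ departs as an exceptionally stable neutral molecule
cyclohexyl–OTf loses OTf⁻: pKₐ(CF₃SO₃H (triflic acid)) ≈ -14
cyclohexyl–OMs loses OMs⁻: pKₐ(CH₃SO₃H (MsOH)) ≈ -1.9

cyclohexyl–N₂⁺ > cyclohexyl–OTf > cyclohexyl–OMs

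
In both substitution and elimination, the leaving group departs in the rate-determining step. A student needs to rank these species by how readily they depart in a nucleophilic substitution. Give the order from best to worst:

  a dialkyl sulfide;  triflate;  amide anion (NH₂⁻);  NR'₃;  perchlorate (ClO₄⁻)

The more stable X⁻ (or X) is on its own — i.e. the weaker a base it is — the better a leaving group it makes.
triflate: pKₐ(CF₃SO₃H (triflic acid)) ≈ -14
perchlorate (ClO₄⁻): pKₐ(HClO₄) ≈ -10
a dialkyl sulfide: pKₐ(R'₂SH⁺) ≈ -7
NR'₃: pKₐ(R'₃NH⁺) ≈ 10.7
amide anion (NH₂⁻): pKₐ(NH₃) ≈ 38

triflate > perchlorate (ClO₄⁻) > a dialkyl sulfide > NR'₃ > amide anion (NH₂⁻)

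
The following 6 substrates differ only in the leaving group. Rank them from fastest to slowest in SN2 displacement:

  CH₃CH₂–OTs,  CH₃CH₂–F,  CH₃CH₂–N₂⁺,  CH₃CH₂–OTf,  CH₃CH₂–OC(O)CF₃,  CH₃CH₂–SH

Identical carbon frameworks mean the comparison reduces to leaving-group quality.
A good leaving group is a weak base: the lower the pKₐ of its conjugate acid, the more readily it departs.
CH₃CH₂–N₂⁺ loses N₂: no meaningful conjugate acid; N₂ departs as an exceptionally stable neutral molecule
CH₃CH₂–OTf loses OTf⁻: pKₐ(CF₃SO₃H (triflic acid)) ≈ -14
CH₃CH₂–OTs loses OTs⁻: pKₐ(p-CH₃C₆H₄SO₃H (TsOH)) ≈ -2.8
CH₃CH₂–OC(O)CF₃ loses CF₃COO⁻: pKₐ(CF₃COOH) ≈ 0.2
CH₃CH₂–F loses F⁻: pKₐ(HF) ≈ 3.2
CH₃CH₂–SH loses HS⁻: pKₐ(H₂S) ≈ 7

CH₃CH₂–N₂⁺ > CH₃CH₂–OTf > CH₃CH₂–OTs > CH₃CH₂–OC(O)CF₃ > CH₃CH₂–F > CH₃CH₂–SH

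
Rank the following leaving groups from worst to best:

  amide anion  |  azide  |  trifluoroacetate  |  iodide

amide anion < azide < trifluoroacetate < iodide

Leaving-group ability tracks the stability of the departed species; conjugate-acid pKₐ is the usual yardstick (lower pKₐ → better LG).
iodide: pKₐ(HI) ≈ -10 — large, highly polarisable; very weak base
trifluoroacetate: pKₐ(CF₃COOH) ≈ 0.2 — strongly electron-withdrawing CF₃ stabilises the carboxylate
azide: pKₐ(HN₃) ≈ 4.7 — linear, resonance-stabilised
amide anion: pKₐ(NH₃) ≈ 38
Reversing gives the worst-to-best order requested.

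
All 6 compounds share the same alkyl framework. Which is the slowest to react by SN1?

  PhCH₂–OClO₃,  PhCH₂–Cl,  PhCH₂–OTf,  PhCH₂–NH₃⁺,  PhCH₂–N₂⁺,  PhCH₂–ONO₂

With the same alkyl group throughout, only the leaving group differentiates the rates.
Rank by basicity of the departing species: weakest base leaves most easily.
PhCH₂–N₂⁺ loses N₂: no meaningful conjugate acid; N₂ departs as an exceptionally stable neutral molecule
PhCH₂–OTf loses OTf⁻: pKₐ(CF₃SO₃H (triflic acid)) ≈ -14
PhCH₂–OClO₃ loses ClO₄⁻: pKₐ(HClO₄) ≈ -10
PhCH₂–Cl loses Cl⁻: pKₐ(HCl) ≈ -7
PhCH₂–ONO₂ loses NO₃⁻: pKₐ(HNO₃) ≈ -1.3
PhCH₂–NH₃⁺ loses NH₃: pKₐ(NH₄⁺) ≈ 9.2

PhCH₂–NH₃⁺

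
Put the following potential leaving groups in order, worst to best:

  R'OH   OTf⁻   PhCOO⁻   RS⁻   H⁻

H⁻ < RS⁻ < PhCOO⁻ < R'OH < OTf⁻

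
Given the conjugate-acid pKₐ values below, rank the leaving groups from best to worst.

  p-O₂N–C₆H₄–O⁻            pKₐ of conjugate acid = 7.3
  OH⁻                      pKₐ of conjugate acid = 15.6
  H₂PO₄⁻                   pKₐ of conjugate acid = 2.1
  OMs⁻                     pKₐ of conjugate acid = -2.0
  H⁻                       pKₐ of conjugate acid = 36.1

OMs⁻ > H₂PO₄⁻ > p-O₂N–C₆H₄–O⁻ > OH⁻ > H⁻

Lower conjugate-acid pKₐ ⇒ weaker base ⇒ better leaving group.
Sorting by the given values: OMs⁻ (-2.0), H₂PO₄⁻ (2.1), p-O₂N–C₆H₄–O⁻ (7.3), OH⁻ (15.6), H⁻ (36.1).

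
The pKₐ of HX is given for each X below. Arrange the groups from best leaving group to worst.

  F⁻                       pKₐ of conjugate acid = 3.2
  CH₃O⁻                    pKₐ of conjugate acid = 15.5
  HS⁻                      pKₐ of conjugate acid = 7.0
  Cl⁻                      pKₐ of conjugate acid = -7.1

Cl⁻ > F⁻ > HS⁻ > CH₃O⁻

Lower conjugate-acid pKₐ ⇒ weaker base ⇒ better leaving group.
Sorting by the given values: Cl⁻ (-7.1), F⁻ (3.2), HS⁻ (7.0), CH₃O⁻ (15.5).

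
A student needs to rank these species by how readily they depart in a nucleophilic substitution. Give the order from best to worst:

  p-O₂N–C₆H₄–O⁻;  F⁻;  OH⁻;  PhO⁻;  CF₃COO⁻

CF₃COO⁻: pKₐ(CF₃COOH) ≈ 0.2
F⁻: pKₐ(HF) ≈ 3.2 — small and strongly basic; the poor halide leaving group
p-O₂N–C₆H₄–O⁻: pKₐ(p-nitrophenol) ≈ 7.2 — nitro group delocalises the charge; the classic chromogenic LG
PhO⁻: pKₐ(C₆H₅OH (phenol)) ≈ 10 — resonance into the ring helps, but still a poor LG
OH⁻: pKₐ(H₂O) ≈ 15.7 — strong base; essentially never leaves without prior activation

CF₃COO⁻ > F⁻ > p-O₂N–C₆H₄–O⁻ > PhO⁻ > OH⁻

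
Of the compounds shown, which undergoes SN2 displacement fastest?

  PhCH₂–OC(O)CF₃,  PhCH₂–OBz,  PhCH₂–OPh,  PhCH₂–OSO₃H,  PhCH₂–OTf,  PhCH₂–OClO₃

PhCH₂–OTf

The skeletons are identical, so relative rate is governed entirely by leaving-group ability.
The more stable X⁻ (or X) is on its own — i.e. the weaker a base it is — the better a leaving group it makes.
PhCH₂–OTf loses OTf⁻: pKₐ(CF₃SO₃H (triflic acid)) ≈ -14
PhCH₂–OClO₃ loses ClO₄⁻: pKₐ(HClO₄) ≈ -10
PhCH₂–OSO₃H loses HSO₄⁻: pKₐ(H₂SO₄) ≈ -3
PhCH₂–OC(O)CF₃ loses CF₃COO⁻: pKₐ(CF₃COOH) ≈ 0.2
PhCH₂–OBz loses PhCOO⁻: pKₐ(C₆H₅COOH) ≈ 4.2
PhCH₂–OPh loses PhO⁻: pKₐ(C₆H₅OH (phenol)) ≈ 10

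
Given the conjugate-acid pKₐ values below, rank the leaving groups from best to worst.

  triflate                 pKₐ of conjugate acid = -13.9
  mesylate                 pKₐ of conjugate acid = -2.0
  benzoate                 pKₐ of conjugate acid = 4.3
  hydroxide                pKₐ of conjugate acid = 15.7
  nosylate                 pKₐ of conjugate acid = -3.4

triflate > nosylate > mesylate > benzoate > hydroxide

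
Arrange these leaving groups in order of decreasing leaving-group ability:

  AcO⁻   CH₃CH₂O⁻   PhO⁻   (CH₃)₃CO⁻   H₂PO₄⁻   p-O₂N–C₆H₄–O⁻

H₂PO₄⁻ > AcO⁻ > p-O₂N–C₆H₄–O⁻ > PhO⁻ > CH₃CH₂O⁻ > (CH₃)₃CO⁻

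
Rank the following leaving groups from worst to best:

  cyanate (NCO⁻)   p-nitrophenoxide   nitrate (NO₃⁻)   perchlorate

perchlorate: pKₐ(HClO₄) ≈ -10
nitrate (NO₃⁻): pKₐ(HNO₃) ≈ -1.3 — resonance-delocalised over three oxygens
cyanate (NCO⁻): pKₐ(HOCN) ≈ 3.5 — resonance between N and O
p-nitrophenoxide: pKₐ(p-nitrophenol) ≈ 7.2
The question asks for worst first, so the sequence is read in increasing leaving-group ability.

p-nitrophenoxide < cyanate (NCO⁻) < nitrate (NO₃⁻) < perchlorate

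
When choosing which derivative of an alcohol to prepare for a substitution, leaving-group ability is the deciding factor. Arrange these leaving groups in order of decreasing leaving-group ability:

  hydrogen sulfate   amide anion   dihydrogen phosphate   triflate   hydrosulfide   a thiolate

triflate > hydrogen sulfate > dihydrogen phosphate > hydrosulfide > a thiolate > amide anion

The more stable X⁻ (or X) is on its own — i.e. the weaker a base it is — the better a leaving group it makes.
triflate: pKₐ(CF₃SO₃H (triflic acid)) ≈ -14 — charge spread over three oxygens and a CF₃ group; the premier leaving group in synthesis
hydrogen sulfate: pKₐ(H₂SO₄) ≈ -3 — conjugate base of a strong mineral acid
dihydrogen phosphate: pKₐ(H₃PO₄) ≈ 2.1
hydrosulfide: pKₐ(H₂S) ≈ 7
a thiolate: pKₐ(RSH (a thiol)) ≈ 10.5 — moderately basic; rarely leaves without activation
amide anion: pKₐ(NH₃) ≈ 38 — extremely strong base; never a leaving group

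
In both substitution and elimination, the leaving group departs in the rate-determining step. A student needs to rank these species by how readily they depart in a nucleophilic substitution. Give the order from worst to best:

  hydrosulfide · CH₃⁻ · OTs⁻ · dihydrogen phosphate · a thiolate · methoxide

CH₃⁻ < methoxide < a thiolate < hydrosulfide < dihydrogen phosphate < OTs⁻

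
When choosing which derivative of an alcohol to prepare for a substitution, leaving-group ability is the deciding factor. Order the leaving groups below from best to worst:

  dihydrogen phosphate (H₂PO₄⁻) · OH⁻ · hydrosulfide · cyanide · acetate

A good leaving group is a weak base: the lower the pKₐ of its conjugate acid, the more readily it departs.
dihydrogen phosphate (H₂PO₄⁻): pKₐ(H₃PO₄) ≈ 2.1
acetate: pKₐ(CH₃COOH) ≈ 4.8
hydrosulfide: pKₐ(H₂S) ≈ 7
cyanide: pKₐ(HCN) ≈ 9.2
OH⁻: pKₐ(H₂O) ≈ 15.7

dihydrogen phosphate (H₂PO₄⁻) > acetate > hydrosulfide > cyanide > OH⁻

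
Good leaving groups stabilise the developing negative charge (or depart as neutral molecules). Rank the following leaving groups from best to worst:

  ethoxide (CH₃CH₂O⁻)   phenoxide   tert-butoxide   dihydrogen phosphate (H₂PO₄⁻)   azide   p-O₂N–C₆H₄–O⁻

Rank by basicity of the departing species: weakest base leaves most easily.
dihydrogen phosphate (H₂PO₄⁻): pKₐ(H₃PO₄) ≈ 2.1
azide: pKₐ(HN₃) ≈ 4.7
p-O₂N–C₆H₄–O⁻: pKₐ(p-nitrophenol) ≈ 7.2
phenoxide: pKₐ(C₆H₅OH (phenol)) ≈ 10
ethoxide (CH₃CH₂O⁻): pKₐ(CH₃CH₂OH) ≈ 16
tert-butoxide: pKₐ(t-BuOH) ≈ 18

dihydrogen phosphate (H₂PO₄⁻) > azide > p-O₂N–C₆H₄–O⁻ > phenoxide > ethoxide (CH₃CH₂O⁻) > tert-butoxide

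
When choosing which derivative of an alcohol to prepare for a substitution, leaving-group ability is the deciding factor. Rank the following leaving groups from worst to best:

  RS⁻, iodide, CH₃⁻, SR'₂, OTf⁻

Rank by basicity of the departing species: weakest base leaves most easily.
OTf⁻: pKₐ(CF₃SO₃H (triflic acid)) ≈ -14
iodide: pKₐ(HI) ≈ -10
SR'₂: pKₐ(R'₂SH⁺) ≈ -7
RS⁻: pKₐ(RSH (a thiol)) ≈ 10.5
CH₃⁻: pKₐ(CH₄) ≈ 48
Reversing gives the worst-to-best order requested.

CH₃⁻ < RS⁻ < SR'₂ < iodide < OTf⁻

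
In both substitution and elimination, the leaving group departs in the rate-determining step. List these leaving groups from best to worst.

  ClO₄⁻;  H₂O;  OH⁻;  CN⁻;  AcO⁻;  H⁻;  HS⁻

Leaving-group ability tracks the stability of the departed species; conjugate-acid pKₐ is the usual yardstick (lower pKₐ → better LG).
ClO₄⁻: pKₐ(HClO₄) ≈ -10
H₂O: pKₐ(H₃O⁺) ≈ -1.7 — neutral; leaves from a protonated alcohol (R–OH₂⁺)
AcO⁻: pKₐ(CH₃COOH) ≈ 4.8
HS⁻: pKₐ(H₂S) ≈ 7 — larger and more polarisable than the oxygen analogue
CN⁻: pKₐ(HCN) ≈ 9.2
OH⁻: pKₐ(H₂O) ≈ 15.7 — strong base; essentially never leaves without prior activation
H⁻: pKₐ(H₂) ≈ 36

ClO₄⁻ > H₂O > AcO⁻ > HS⁻ > CN⁻ > OH⁻ > H⁻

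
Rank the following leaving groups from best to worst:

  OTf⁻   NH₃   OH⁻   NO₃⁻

Rank by basicity of the departing species: weakest base leaves most easily.
OTf⁻: pKₐ(CF₃SO₃H (triflic acid)) ≈ -14
NO₃⁻: pKₐ(HNO₃) ≈ -1.3
NH₃: pKₐ(NH₄⁺) ≈ 9.2
OH⁻: pKₐ(H₂O) ≈ 15.7

OTf⁻ > NO₃⁻ > NH₃ > OH⁻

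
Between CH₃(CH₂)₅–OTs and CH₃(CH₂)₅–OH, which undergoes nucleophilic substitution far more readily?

CH₃(CH₂)₅–OTs

From CH₃(CH₂)₅–OH the departing group would be OH⁻ (pKₐ(H₂O) ≈ 15.7). Strong base; essentially never leaves without prior activation.
From CH₃(CH₂)₅–OTs the leaving group is OTs⁻ (pKₐ(p-CH₃C₆H₄SO₃H (TsOH)) ≈ -2.8). Resonance-delocalised arenesulfonate.
(In practice CH₃(CH₂)₅–OTs is made from CH₃(CH₂)₅–OH by treatment with TsCl / pyridine, converting the hydroxyl into a tosylate.)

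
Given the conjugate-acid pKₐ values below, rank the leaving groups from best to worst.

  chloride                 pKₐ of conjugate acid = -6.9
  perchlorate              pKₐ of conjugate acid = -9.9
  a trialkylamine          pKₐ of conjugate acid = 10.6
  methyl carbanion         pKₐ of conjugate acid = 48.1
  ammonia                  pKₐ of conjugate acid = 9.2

perchlorate > chloride > ammonia > a trialkylamine > methyl carbanion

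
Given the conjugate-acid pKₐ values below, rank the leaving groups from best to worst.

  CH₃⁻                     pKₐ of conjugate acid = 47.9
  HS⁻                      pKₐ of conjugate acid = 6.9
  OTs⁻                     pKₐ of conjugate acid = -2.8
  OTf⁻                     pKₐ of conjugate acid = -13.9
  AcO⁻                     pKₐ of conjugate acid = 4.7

Lower conjugate-acid pKₐ ⇒ weaker base ⇒ better leaving group.
Sorting by the given values: OTf⁻ (-13.9), OTs⁻ (-2.8), AcO⁻ (4.7), HS⁻ (6.9), CH₃⁻ (47.9).

OTf⁻ > OTs⁻ > AcO⁻ > HS⁻ > CH₃⁻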